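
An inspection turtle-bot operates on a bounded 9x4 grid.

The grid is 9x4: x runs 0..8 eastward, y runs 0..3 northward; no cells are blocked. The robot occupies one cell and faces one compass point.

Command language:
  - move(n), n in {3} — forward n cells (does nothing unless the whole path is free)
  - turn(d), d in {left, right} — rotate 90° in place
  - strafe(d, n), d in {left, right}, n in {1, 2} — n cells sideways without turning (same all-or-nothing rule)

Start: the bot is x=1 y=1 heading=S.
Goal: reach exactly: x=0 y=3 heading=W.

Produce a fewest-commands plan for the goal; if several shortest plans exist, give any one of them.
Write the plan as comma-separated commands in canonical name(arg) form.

strafe(right, 1), turn(right), strafe(right, 2)

start: x=1 y=1 heading=S
[1] after strafe(right, 1): x=0 y=1 heading=S
[2] after turn(right): x=0 y=1 heading=W
[3] after strafe(right, 2): x=0 y=3 heading=W
no 2-step plan works, so 3 is optimal.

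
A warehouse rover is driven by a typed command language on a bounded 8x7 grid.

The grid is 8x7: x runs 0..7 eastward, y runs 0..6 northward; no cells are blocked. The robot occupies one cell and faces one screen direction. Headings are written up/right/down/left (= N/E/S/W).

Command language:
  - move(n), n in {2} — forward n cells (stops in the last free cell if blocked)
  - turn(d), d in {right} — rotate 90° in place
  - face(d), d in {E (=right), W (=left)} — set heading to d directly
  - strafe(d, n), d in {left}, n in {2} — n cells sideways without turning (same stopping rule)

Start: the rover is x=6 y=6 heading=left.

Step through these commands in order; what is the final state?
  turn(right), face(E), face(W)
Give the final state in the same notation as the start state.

x=6 y=6 heading=left

begin: x=6 y=6 heading=left
step 1 (turn(right)): x=6 y=6 heading=up
step 2 (face(E)): x=6 y=6 heading=right
step 3 (face(W)): x=6 y=6 heading=left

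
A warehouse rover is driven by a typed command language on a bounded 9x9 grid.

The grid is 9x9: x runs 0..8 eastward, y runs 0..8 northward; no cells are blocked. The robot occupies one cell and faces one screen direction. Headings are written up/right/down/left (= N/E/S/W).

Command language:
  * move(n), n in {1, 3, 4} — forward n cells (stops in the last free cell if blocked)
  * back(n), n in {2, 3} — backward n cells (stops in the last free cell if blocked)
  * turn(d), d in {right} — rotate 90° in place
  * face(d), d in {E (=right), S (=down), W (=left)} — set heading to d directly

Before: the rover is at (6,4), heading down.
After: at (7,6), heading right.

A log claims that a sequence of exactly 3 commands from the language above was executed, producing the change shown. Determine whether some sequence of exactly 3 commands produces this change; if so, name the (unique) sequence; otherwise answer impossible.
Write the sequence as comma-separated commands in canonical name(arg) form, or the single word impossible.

key: running move(1) before back(2) would end elsewhere — order is forced
from: at (6,4), heading down
t=1 back(2) ⇒ at (6,6), heading down
t=2 face(E) ⇒ at (6,6), heading right
t=3 move(1) ⇒ at (7,6), heading right
no other 3-command option fits: unique.

back(2), face(E), move(1)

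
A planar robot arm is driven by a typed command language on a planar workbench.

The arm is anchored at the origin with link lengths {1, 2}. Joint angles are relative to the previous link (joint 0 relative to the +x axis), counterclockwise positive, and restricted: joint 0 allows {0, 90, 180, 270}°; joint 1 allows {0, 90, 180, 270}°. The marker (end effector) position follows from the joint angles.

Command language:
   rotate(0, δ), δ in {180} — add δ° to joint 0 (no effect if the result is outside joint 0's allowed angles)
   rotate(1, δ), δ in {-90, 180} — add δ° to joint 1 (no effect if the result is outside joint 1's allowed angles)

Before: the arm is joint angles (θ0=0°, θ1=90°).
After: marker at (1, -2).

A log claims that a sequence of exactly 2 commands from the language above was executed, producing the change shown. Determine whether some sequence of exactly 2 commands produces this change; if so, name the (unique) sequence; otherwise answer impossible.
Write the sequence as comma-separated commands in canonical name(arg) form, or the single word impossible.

t0: joint angles (θ0=0°, θ1=90°)
step 1 (rotate(1, -90)): joint angles (θ0=0°, θ1=0°)
step 2 (rotate(1, -90)): joint angles (θ0=0°, θ1=270°)
no rival 2-sequence matches.

rotate(1, -90), rotate(1, -90)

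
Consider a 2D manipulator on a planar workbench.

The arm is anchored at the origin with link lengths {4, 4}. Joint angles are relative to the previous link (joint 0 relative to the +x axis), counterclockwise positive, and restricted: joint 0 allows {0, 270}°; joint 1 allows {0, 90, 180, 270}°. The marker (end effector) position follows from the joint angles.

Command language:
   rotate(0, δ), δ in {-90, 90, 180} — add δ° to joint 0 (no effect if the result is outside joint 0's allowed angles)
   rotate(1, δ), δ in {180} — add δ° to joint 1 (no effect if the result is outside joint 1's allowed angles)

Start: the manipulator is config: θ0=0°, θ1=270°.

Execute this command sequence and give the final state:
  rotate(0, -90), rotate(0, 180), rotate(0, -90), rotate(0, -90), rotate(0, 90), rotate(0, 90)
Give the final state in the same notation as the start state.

config: θ0=0°, θ1=270°

begin: config: θ0=0°, θ1=270°
t=1 rotate(0, -90) ⇒ config: θ0=270°, θ1=270°
t=2 rotate(0, 180) ⇒ config: θ0=270°, θ1=270°
t=3 rotate(0, -90) ⇒ config: θ0=270°, θ1=270°
t=4 rotate(0, -90) ⇒ config: θ0=270°, θ1=270°
t=5 rotate(0, 90) ⇒ config: θ0=0°, θ1=270°
t=6 rotate(0, 90) ⇒ config: θ0=0°, θ1=270°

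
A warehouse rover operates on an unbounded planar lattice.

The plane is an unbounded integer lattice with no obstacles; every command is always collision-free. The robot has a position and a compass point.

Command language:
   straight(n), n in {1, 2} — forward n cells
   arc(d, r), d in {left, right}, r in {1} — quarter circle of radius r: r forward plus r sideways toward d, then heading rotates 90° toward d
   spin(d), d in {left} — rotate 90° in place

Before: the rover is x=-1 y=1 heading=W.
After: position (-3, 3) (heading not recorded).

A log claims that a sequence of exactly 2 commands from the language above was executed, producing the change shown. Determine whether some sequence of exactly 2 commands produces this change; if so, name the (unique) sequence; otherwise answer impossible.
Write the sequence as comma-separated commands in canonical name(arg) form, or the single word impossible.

arc(right, 1), arc(left, 1)

key: order matters: swapping arc(right, 1) and arc(left, 1) lands elsewhere
start: x=-1 y=1 heading=W
1. arc(right, 1) → x=-2 y=2 heading=N
2. arc(left, 1) → x=-3 y=3 heading=W
no other 2-command option fits: unique.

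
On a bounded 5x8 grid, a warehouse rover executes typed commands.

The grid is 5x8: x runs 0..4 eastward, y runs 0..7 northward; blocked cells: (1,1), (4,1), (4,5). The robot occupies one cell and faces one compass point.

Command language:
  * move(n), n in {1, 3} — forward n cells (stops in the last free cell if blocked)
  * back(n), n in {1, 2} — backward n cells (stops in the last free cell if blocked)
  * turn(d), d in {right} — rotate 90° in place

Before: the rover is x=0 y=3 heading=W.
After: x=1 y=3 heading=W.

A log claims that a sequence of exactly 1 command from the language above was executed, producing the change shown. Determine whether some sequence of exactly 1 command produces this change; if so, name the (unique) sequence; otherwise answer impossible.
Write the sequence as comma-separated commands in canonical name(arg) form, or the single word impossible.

back(1)

key: heading stays W — the single command does not turn
from: x=0 y=3 heading=W
t=1 back(1) ⇒ x=1 y=3 heading=W
no other 1-command option fits: unique.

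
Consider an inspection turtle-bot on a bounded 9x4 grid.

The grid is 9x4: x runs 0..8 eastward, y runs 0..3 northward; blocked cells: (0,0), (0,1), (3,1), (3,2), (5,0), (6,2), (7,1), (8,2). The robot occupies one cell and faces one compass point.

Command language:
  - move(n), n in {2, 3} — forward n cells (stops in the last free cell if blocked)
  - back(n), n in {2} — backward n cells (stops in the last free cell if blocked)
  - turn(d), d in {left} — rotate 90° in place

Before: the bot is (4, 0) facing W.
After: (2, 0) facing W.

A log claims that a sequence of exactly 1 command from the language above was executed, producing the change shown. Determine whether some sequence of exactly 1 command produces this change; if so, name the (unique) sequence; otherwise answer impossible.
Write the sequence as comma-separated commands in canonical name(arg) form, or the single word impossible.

move(2)

key: still facing W — the one step turns nothing
t0: (4, 0) facing W
1. move(2) → (2, 0) facing W
all 4 alternatives checked — unique.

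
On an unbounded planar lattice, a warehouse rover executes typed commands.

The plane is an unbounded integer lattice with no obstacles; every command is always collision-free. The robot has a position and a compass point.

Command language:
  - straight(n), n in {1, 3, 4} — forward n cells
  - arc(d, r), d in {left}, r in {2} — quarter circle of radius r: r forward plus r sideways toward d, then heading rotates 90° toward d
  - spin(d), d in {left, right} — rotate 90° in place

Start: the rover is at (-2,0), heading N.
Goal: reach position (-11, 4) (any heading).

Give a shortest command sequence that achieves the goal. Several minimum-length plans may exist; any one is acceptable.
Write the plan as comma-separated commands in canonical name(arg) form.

straight(4), spin(left), straight(4), straight(4), straight(1)

begin: at (-2,0), heading N
t=1 straight(4) ⇒ at (-2,4), heading N
t=2 spin(left) ⇒ at (-2,4), heading W
t=3 straight(4) ⇒ at (-6,4), heading W
t=4 straight(4) ⇒ at (-10,4), heading W
t=5 straight(1) ⇒ at (-11,4), heading W
shorter routes all fall short; 5 is best.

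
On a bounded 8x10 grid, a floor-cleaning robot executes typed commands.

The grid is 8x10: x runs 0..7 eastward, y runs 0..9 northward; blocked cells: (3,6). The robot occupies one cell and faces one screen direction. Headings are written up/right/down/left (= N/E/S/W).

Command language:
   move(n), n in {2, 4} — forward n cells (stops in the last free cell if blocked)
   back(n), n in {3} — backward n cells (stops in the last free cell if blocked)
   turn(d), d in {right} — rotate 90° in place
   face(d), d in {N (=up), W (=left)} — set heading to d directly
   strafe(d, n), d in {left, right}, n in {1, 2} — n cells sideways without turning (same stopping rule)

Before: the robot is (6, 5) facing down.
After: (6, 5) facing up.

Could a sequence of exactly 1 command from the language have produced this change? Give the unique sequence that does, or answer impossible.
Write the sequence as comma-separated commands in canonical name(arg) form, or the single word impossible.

face(N)

key: (6,5) unchanged — the single command moves nothing
begin: (6, 5) facing down
[1] after face(N): (6, 5) facing up
uniquely the one of 10 1-step routes that fits.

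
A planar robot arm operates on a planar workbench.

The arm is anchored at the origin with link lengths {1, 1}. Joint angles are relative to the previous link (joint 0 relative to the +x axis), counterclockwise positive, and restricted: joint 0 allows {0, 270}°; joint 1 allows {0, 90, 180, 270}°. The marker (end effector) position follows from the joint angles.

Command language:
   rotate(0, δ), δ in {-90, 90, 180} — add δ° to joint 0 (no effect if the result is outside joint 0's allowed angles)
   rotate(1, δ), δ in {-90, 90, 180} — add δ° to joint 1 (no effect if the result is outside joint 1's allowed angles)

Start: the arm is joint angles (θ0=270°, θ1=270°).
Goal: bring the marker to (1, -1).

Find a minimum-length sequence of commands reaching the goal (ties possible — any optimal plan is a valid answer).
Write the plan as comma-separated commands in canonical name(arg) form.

from: joint angles (θ0=270°, θ1=270°)
t=1 rotate(1, 180) ⇒ joint angles (θ0=270°, θ1=90°)
minimal: 1 command(s), checked below 1.

rotate(1, 180)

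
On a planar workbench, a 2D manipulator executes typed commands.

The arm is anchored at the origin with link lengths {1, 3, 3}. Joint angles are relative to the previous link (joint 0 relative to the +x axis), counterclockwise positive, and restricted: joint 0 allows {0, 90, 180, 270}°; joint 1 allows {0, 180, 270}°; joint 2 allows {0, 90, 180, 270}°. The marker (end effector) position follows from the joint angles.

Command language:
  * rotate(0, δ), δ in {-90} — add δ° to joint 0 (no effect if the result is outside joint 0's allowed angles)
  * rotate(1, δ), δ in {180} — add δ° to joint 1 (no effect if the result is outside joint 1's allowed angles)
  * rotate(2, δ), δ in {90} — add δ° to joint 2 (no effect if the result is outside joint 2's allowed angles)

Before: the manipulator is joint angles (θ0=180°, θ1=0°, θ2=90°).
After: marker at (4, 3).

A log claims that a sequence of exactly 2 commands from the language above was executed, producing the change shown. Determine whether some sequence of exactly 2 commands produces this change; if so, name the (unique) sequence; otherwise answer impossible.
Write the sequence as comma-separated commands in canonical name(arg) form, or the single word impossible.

rotate(0, -90), rotate(0, -90)

begin: joint angles (θ0=180°, θ1=0°, θ2=90°)
1. rotate(0, -90) → joint angles (θ0=90°, θ1=0°, θ2=90°)
2. rotate(0, -90) → joint angles (θ0=0°, θ1=0°, θ2=90°)
all 9 alternatives checked — unique.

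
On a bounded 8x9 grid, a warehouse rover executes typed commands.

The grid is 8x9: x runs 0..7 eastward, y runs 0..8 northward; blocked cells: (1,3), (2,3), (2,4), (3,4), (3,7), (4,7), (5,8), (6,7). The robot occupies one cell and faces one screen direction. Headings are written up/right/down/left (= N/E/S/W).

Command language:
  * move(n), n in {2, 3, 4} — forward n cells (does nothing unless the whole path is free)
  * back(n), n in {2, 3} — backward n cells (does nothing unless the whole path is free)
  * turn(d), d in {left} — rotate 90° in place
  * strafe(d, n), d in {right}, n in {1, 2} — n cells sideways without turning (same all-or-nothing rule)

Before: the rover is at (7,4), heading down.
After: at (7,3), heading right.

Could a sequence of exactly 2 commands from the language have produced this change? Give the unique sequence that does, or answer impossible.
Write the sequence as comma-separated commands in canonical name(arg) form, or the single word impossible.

turn(left), strafe(right, 1)

key: running strafe(right, 1) before turn(left) would end elsewhere — order is forced
from: at (7,4), heading down
t=1 turn(left) ⇒ at (7,4), heading right
t=2 strafe(right, 1) ⇒ at (7,3), heading right
no rival 2-sequence matches.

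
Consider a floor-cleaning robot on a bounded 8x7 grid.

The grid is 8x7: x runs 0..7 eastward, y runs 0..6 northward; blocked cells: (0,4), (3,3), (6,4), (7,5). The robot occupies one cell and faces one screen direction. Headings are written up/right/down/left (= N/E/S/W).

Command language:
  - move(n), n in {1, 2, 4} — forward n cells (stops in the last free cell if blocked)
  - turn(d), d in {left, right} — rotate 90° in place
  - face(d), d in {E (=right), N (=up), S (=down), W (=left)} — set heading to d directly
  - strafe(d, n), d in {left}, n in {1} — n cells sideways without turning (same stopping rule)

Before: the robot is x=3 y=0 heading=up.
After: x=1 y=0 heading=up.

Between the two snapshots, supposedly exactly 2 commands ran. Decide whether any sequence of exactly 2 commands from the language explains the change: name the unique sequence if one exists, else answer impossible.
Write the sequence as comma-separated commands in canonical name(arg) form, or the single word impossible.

key: still facing N at the end — nothing in the sequence rotates
t0: x=3 y=0 heading=up
[1] after strafe(left, 1): x=2 y=0 heading=up
[2] after strafe(left, 1): x=1 y=0 heading=up
no rival 2-sequence matches.

strafe(left, 1), strafe(left, 1)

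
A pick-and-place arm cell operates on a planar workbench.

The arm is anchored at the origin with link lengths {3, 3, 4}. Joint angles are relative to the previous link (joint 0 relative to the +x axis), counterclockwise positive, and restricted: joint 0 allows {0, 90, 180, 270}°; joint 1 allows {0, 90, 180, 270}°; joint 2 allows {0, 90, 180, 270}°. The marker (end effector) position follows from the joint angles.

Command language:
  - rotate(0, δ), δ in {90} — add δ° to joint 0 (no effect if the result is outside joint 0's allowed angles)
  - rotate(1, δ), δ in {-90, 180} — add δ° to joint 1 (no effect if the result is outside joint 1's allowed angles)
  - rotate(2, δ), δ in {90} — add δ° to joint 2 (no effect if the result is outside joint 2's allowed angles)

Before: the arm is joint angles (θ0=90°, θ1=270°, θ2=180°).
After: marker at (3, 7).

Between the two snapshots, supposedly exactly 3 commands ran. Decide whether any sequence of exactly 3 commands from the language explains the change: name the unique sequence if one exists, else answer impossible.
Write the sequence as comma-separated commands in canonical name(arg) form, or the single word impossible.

rotate(2, 90), rotate(2, 90), rotate(2, 90)

initial: joint angles (θ0=90°, θ1=270°, θ2=180°)
[1] after rotate(2, 90): joint angles (θ0=90°, θ1=270°, θ2=270°)
[2] after rotate(2, 90): joint angles (θ0=90°, θ1=270°, θ2=0°)
[3] after rotate(2, 90): joint angles (θ0=90°, θ1=270°, θ2=90°)
all 64 alternatives checked — unique.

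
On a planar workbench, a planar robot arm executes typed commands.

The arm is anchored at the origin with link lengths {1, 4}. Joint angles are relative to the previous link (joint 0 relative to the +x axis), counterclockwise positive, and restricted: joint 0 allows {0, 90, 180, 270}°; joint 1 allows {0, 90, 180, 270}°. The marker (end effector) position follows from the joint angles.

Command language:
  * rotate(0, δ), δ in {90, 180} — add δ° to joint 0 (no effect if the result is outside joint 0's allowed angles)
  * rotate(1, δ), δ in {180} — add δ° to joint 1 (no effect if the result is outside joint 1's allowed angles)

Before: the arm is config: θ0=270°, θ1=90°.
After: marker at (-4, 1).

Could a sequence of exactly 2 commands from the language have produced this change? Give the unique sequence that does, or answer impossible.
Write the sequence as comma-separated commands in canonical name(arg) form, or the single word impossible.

rotate(0, 90), rotate(0, 90)

start: config: θ0=270°, θ1=90°
1. rotate(0, 90) → config: θ0=0°, θ1=90°
2. rotate(0, 90) → config: θ0=90°, θ1=90°
uniquely the one of 9 2-step routes that fits.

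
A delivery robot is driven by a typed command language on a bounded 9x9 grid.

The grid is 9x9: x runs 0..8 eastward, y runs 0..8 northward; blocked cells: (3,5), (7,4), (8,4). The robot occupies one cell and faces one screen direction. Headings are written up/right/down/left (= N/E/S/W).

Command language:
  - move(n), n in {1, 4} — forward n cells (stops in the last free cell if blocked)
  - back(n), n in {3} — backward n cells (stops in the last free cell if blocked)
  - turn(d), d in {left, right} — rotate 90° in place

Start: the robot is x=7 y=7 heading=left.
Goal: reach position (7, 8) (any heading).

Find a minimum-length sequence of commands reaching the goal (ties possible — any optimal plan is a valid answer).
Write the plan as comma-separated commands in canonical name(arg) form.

begin: x=7 y=7 heading=left
[1] after turn(right): x=7 y=7 heading=up
[2] after move(1): x=7 y=8 heading=up
no 1-step plan works, so 2 is optimal.

turn(right), move(1)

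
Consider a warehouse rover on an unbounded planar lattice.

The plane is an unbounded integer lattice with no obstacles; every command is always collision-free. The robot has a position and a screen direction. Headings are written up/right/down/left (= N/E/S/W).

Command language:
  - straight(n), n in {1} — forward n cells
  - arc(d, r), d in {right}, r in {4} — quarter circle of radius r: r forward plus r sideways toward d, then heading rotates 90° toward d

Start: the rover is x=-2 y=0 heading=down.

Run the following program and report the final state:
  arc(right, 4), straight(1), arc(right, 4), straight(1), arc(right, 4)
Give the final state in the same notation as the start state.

x=-7 y=5 heading=right

from: x=-2 y=0 heading=down
[1] after arc(right, 4): x=-6 y=-4 heading=left
[2] after straight(1): x=-7 y=-4 heading=left
[3] after arc(right, 4): x=-11 y=0 heading=up
[4] after straight(1): x=-11 y=1 heading=up
[5] after arc(right, 4): x=-7 y=5 heading=right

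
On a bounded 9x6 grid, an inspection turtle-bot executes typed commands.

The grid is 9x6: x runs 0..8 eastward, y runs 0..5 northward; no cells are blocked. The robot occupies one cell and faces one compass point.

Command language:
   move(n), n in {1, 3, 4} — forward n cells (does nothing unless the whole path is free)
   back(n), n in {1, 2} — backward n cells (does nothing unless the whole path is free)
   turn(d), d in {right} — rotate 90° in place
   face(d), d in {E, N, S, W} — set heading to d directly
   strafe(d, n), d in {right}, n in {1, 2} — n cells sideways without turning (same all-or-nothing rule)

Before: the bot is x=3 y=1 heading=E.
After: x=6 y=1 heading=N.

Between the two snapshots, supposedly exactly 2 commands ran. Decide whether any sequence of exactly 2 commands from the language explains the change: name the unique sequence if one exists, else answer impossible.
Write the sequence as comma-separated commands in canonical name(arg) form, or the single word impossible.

move(3), face(N)

key: position moved to (6,1) AND the heading swung to N — translation plus rotation needed
begin: x=3 y=1 heading=E
t=1 move(3) ⇒ x=6 y=1 heading=E
t=2 face(N) ⇒ x=6 y=1 heading=N
uniquely the one of 144 2-step routes that fits.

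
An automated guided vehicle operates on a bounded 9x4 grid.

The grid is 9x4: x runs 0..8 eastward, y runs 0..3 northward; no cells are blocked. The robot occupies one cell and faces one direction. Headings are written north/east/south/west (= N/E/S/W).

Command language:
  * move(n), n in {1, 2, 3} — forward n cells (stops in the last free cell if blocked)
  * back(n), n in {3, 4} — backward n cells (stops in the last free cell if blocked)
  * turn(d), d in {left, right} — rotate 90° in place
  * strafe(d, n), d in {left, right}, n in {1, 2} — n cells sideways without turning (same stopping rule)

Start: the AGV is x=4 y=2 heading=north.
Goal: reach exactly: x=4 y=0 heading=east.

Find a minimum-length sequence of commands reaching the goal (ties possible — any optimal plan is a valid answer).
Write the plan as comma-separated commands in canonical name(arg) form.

back(4), turn(right)

from: x=4 y=2 heading=north
[1] after back(4): x=4 y=0 heading=north
[2] after turn(right): x=4 y=0 heading=east
minimal: 2 command(s), checked below 2.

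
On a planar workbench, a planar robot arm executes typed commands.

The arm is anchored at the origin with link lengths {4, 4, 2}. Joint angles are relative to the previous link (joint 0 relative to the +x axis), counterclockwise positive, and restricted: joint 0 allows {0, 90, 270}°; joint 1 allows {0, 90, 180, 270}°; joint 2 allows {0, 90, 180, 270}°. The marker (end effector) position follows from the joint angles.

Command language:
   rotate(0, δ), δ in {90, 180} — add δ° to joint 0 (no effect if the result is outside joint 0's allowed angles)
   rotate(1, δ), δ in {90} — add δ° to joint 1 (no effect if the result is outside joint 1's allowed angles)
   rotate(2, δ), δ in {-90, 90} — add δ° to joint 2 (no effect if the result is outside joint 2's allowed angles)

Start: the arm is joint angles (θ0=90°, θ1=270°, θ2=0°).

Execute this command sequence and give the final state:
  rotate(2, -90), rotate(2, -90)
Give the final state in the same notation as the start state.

joint angles (θ0=90°, θ1=270°, θ2=180°)

begin: joint angles (θ0=90°, θ1=270°, θ2=0°)
1. rotate(2, -90) → joint angles (θ0=90°, θ1=270°, θ2=270°)
2. rotate(2, -90) → joint angles (θ0=90°, θ1=270°, θ2=180°)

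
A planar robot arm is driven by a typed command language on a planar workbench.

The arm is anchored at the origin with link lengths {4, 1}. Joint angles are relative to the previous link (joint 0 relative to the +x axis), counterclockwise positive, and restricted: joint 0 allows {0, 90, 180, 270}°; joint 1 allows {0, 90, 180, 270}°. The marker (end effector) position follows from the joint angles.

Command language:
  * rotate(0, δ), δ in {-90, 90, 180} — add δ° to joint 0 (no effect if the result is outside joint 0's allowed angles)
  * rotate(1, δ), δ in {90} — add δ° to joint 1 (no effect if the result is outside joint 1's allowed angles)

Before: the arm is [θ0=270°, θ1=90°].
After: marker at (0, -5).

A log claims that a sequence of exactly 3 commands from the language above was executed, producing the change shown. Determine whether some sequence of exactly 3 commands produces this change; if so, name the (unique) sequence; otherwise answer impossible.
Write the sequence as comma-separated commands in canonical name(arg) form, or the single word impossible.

rotate(1, 90), rotate(1, 90), rotate(1, 90)

initial: [θ0=270°, θ1=90°]
[1] after rotate(1, 90): [θ0=270°, θ1=180°]
[2] after rotate(1, 90): [θ0=270°, θ1=270°]
[3] after rotate(1, 90): [θ0=270°, θ1=0°]
all 64 alternatives checked — unique.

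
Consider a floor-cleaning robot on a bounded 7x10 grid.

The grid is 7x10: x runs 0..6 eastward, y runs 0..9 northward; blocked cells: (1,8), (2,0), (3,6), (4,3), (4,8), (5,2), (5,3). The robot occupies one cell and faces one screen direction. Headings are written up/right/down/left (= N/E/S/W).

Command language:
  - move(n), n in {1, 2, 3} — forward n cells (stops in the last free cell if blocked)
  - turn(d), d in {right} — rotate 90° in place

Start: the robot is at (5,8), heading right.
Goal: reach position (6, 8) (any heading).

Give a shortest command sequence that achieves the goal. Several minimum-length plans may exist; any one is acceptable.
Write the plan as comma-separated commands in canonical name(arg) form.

from: at (5,8), heading right
1. move(2) → at (6,8), heading right
minimal: 1 command(s), checked below 1.

move(2)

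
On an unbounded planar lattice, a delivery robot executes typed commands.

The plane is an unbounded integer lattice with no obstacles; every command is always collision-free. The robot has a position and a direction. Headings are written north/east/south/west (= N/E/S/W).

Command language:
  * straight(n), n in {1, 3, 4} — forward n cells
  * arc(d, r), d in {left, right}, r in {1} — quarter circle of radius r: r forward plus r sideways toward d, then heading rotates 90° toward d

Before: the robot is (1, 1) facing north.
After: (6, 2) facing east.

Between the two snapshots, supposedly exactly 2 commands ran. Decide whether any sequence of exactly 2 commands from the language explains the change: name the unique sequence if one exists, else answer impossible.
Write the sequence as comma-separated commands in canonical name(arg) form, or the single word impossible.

key: running straight(4) before arc(right, 1) would end elsewhere — order is forced
from: (1, 1) facing north
1. arc(right, 1) → (2, 2) facing east
2. straight(4) → (6, 2) facing east
uniquely the one of 25 2-step routes that fits.

arc(right, 1), straight(4)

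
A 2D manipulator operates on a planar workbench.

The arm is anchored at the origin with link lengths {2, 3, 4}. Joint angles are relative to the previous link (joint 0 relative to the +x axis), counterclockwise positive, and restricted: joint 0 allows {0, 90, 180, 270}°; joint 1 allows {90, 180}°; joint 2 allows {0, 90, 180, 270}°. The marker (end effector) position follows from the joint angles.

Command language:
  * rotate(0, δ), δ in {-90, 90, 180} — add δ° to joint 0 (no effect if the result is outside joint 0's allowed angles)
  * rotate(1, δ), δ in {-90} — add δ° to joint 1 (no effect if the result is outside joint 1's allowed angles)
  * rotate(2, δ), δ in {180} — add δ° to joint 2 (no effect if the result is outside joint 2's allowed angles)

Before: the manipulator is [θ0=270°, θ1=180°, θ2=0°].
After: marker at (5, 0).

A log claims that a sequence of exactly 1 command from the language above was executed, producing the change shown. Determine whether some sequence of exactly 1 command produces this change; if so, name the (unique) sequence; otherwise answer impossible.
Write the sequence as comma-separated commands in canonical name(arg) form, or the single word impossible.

initial: [θ0=270°, θ1=180°, θ2=0°]
1. rotate(0, -90) → [θ0=180°, θ1=180°, θ2=0°]
all 5 alternatives checked — unique.

rotate(0, -90)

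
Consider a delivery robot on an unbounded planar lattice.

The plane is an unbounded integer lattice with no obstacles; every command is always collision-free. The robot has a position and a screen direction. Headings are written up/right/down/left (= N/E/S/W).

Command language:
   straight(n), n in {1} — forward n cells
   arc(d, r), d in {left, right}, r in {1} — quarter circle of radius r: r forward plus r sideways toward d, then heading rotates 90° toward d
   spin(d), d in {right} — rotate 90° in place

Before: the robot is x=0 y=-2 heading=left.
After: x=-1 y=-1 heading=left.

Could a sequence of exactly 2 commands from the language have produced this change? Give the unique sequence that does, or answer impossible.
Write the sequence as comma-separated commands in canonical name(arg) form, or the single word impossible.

spin(right), arc(left, 1)

key: order matters: swapping spin(right) and arc(left, 1) lands elsewhere
initial: x=0 y=-2 heading=left
[1] after spin(right): x=0 y=-2 heading=up
[2] after arc(left, 1): x=-1 y=-1 heading=left
no other 2-command option fits: unique.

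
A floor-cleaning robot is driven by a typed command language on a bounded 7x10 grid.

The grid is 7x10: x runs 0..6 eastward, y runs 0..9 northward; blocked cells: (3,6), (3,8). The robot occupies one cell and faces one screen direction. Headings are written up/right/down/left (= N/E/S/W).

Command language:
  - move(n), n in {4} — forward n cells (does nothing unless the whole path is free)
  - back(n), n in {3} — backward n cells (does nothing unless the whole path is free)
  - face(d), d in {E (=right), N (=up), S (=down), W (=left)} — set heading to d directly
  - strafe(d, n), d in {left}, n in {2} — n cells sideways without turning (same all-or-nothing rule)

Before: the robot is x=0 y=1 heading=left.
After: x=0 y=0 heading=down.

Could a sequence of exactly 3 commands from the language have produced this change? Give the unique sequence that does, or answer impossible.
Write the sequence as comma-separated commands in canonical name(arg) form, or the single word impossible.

face(S), back(3), move(4)

key: order matters: swapping face(S) and move(4) lands elsewhere
t0: x=0 y=1 heading=left
1. face(S) → x=0 y=1 heading=down
2. back(3) → x=0 y=4 heading=down
3. move(4) → x=0 y=0 heading=down
no rival 3-sequence matches.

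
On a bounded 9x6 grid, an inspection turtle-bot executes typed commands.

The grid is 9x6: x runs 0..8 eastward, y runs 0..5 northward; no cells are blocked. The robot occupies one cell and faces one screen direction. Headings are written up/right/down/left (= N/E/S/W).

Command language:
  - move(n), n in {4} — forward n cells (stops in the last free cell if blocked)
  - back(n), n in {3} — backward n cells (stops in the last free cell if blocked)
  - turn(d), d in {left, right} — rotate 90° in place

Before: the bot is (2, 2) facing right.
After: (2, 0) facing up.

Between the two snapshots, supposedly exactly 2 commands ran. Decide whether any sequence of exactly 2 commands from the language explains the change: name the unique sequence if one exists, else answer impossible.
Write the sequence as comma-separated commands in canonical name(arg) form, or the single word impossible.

turn(left), back(3)

key: cell and facing (now N) both changed — the 2 commands mix motion and turning
t0: (2, 2) facing right
[1] after turn(left): (2, 2) facing up
[2] after back(3): (2, 0) facing up
no rival 2-sequence matches.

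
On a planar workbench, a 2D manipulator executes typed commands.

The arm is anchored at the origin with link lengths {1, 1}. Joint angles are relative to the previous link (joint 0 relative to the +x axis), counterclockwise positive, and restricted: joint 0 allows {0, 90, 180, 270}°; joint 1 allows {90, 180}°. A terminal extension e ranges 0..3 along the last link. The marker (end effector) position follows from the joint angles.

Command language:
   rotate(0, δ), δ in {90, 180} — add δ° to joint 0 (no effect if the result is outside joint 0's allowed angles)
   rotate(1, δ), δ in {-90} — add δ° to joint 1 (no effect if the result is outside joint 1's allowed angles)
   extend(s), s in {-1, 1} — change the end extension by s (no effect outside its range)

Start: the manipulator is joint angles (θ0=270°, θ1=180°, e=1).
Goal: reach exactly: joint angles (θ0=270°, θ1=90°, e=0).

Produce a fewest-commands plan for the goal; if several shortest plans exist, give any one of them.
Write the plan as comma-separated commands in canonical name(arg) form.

t0: joint angles (θ0=270°, θ1=180°, e=1)
1. extend(-1) → joint angles (θ0=270°, θ1=180°, e=0)
2. rotate(1, -90) → joint angles (θ0=270°, θ1=90°, e=0)
nothing shorter than 2 reaches the goal.

extend(-1), rotate(1, -90)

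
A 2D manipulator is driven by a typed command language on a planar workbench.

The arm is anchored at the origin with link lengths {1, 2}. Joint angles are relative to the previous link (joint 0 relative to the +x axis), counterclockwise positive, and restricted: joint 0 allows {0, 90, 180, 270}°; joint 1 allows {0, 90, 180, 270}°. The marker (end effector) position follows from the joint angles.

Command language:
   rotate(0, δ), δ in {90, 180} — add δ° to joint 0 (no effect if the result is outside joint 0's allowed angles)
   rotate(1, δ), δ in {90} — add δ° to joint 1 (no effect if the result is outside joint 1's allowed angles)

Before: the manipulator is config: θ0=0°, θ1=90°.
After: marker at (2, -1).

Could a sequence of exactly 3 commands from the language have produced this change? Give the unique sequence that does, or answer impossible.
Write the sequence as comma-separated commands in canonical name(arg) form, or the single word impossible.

initial: config: θ0=0°, θ1=90°
step 1 (rotate(0, 90)): config: θ0=90°, θ1=90°
step 2 (rotate(0, 90)): config: θ0=180°, θ1=90°
step 3 (rotate(0, 90)): config: θ0=270°, θ1=90°
no other 3-command option fits: unique.

rotate(0, 90), rotate(0, 90), rotate(0, 90)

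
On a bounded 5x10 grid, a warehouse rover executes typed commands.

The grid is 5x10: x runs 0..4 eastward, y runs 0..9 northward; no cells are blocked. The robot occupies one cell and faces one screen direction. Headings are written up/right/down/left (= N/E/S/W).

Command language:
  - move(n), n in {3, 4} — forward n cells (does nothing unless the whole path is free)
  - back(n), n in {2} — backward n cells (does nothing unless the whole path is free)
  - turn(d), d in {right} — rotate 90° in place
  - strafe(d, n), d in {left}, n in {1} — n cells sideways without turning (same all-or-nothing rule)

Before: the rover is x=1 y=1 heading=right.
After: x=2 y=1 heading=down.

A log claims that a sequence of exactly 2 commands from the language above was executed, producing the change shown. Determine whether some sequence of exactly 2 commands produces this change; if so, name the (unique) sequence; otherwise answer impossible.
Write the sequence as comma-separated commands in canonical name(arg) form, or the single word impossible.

turn(right), strafe(left, 1)

key: cell and facing (now S) both changed — the 2 commands mix motion and turning
from: x=1 y=1 heading=right
t=1 turn(right) ⇒ x=1 y=1 heading=down
t=2 strafe(left, 1) ⇒ x=2 y=1 heading=down
uniquely the one of 25 2-step routes that fits.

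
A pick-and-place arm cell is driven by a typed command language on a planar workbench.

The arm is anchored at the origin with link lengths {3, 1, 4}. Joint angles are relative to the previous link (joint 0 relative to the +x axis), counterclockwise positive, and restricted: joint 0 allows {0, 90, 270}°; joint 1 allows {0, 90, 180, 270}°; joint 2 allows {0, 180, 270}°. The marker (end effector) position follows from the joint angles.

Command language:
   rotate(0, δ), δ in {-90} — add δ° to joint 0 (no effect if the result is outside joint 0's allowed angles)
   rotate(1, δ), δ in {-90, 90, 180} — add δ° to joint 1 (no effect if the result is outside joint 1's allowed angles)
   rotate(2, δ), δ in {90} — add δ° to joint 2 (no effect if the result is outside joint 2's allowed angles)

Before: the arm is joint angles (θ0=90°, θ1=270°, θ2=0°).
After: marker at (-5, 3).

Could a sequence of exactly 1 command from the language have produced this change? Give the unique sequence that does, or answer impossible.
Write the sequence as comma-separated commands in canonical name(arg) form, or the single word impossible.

initial: joint angles (θ0=90°, θ1=270°, θ2=0°)
step 1 (rotate(1, 180)): joint angles (θ0=90°, θ1=90°, θ2=0°)
all 5 alternatives checked — unique.

rotate(1, 180)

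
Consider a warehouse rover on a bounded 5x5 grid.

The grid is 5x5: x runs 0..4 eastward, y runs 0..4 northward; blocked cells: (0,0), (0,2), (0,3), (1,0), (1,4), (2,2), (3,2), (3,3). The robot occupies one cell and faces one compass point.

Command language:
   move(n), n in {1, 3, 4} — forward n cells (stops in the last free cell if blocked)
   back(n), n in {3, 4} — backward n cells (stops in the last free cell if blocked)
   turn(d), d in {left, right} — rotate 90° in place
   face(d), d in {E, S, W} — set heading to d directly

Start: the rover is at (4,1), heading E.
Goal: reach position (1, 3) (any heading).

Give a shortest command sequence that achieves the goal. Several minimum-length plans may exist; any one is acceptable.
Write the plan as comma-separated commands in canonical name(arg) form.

back(3), turn(left), move(4)

initial: at (4,1), heading E
t=1 back(3) ⇒ at (1,1), heading E
t=2 turn(left) ⇒ at (1,1), heading N
t=3 move(4) ⇒ at (1,3), heading N
no 2-step plan works, so 3 is optimal.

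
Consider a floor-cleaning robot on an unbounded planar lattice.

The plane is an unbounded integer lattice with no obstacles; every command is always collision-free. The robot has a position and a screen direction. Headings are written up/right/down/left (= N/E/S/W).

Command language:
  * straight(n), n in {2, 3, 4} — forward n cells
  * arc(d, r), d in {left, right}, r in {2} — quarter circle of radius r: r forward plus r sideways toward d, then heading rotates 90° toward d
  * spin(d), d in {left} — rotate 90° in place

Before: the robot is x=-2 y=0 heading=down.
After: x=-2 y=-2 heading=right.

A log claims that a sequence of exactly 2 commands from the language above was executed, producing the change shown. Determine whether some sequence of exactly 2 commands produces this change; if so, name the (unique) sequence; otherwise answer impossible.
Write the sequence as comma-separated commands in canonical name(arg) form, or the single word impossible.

straight(2), spin(left)

key: order matters: swapping straight(2) and spin(left) lands elsewhere
from: x=-2 y=0 heading=down
1. straight(2) → x=-2 y=-2 heading=down
2. spin(left) → x=-2 y=-2 heading=right
uniquely the one of 36 2-step routes that fits.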